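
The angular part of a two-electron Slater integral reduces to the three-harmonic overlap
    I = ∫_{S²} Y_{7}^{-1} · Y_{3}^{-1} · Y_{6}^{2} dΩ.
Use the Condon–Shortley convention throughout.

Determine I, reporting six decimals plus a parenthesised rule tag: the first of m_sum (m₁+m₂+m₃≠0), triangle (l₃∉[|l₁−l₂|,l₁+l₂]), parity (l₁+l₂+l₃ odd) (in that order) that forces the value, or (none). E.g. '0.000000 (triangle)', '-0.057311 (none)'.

0.062364 (none)

Checks pass: Σm=0; 16 even; l₃=6∈[4,10].
(2·7+1)(2·3+1)(2·6+1) = 1365
Δ: 4! 10! 2! / 17! → 1/2042040
sum: t=1:−1/207360 t=2:+1/57600 t=3:−1/207360 = 1/129600
3j²(7 3 6; 0 0 0) = Δ·Π!·Σ² = 168/12155  (sign +1)
sum: t=0:+1/3870720 t=1:−1/181440 t=2:+1/138240 = 23/11612160
3j²(7 3 6; -1 -1 2) = Δ·Π!·Σ² = 529/204204  (sign +1)
combine: 4πI² = 1365·168/12155·529/204204 = 22218/454597
take √, sign +1: I = 0.06236404
No selection rule forces the value: the integral is nonzero (none).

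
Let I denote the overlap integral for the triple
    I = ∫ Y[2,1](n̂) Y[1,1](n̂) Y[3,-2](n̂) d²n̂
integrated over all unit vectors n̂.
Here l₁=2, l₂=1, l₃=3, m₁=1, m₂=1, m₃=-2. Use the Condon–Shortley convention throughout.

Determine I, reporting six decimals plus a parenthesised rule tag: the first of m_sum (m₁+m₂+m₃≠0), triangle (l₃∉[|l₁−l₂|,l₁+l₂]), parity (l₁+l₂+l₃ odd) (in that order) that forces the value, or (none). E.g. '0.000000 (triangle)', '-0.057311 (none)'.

Rules hold: Σm=0, L=6 even, 1≤3≤3.
N = 5·3·7 = 105
Δ = 0!·4!·2!/7! = 1/105
Racah Σ t=0..0: t=0:+1/4 = 1/4
⇒ 3j(2 1 3; 0 0 0)² = 3/35, sgn -1
Racah Σ t=0..0: t=0:+1/12 = 1/12
⇒ 3j(2 1 3; 1 1 -2)² = 2/21, sgn -1
4πI² = N·(3j₀)²·(3jₘ)² = 6/7
I = +1·√(0.857143/4π) = 0.26116903
No selection rule forces the value: the integral is nonzero (none).

0.261169 (none)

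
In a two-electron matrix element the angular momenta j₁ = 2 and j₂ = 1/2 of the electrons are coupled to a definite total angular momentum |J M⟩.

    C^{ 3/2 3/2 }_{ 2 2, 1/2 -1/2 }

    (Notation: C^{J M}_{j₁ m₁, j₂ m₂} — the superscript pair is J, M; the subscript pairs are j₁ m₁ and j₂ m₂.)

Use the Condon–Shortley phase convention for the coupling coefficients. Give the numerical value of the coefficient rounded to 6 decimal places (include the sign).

√[4·1!3!0!/5! · 4!0!0!1!3!0!] = √(144/5)
  +(−1)^0/∏(0,1,0,0,3,0)! = 1/6  (running 1/6)
⟨..|..⟩ = √(144/5)·(1/6) = +0.894427

+√(4/5) ≈ +0.894427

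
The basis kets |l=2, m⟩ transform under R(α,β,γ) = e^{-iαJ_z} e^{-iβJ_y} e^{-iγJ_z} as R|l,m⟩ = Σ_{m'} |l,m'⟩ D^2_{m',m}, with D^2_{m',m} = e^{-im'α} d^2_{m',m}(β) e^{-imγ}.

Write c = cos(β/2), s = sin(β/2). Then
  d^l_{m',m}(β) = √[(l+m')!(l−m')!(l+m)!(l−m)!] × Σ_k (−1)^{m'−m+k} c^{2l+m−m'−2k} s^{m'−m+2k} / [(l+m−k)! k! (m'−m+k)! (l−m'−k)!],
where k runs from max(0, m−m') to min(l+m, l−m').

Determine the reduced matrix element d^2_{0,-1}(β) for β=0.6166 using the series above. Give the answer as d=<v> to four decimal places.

d=-0.5778

d^2_{0,-1}(β=0.6166) via the finite sum:
With c≡cos(β/2)=0.952851 and s≡sin(β/2)=0.303439, N=[2·2·1·6]^{1/2}=4.898979
Admissible k: 0..1 (factorial args all ≥0)
  k=0: (−1)^1·4.8990/(2)·0.9529^3·0.3034^1 = -0.643016
  k=1: (−1)^2·4.8990/(2)·0.9529^1·0.3034^3 = +0.065210
d^2_{0,-1}(0.6166) = -0.643016 +0.065210 = -0.577806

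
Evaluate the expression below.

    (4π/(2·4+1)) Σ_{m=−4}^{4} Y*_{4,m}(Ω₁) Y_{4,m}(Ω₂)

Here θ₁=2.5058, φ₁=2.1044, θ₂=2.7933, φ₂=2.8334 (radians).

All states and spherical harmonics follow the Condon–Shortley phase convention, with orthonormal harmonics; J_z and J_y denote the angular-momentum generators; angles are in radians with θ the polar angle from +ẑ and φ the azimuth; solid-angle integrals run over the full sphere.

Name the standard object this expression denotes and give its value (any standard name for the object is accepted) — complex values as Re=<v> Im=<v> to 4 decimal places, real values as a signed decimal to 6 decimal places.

Legendre polynomial (addition theorem), +0.253650

This sum is the spherical-harmonic addition theorem: it equals the Legendre polynomial P_l(cos γ) of the angle γ between the two directions.
Summing Y*_{l m}(θ₁,φ₁)·Y_{l m}(θ₂,φ₂) over m ∈ [−4, 4]; prefactor 4π/(2·4+1) = 1.396263:
  m=-4: (-0.029396+0.046513i) × (+0.001991+0.005664i) = -0.000322-0.000074i  (running Σ = -0.000322-0.000074i)
  m=-3: (-0.210780-0.006328i) × (+0.028165+0.037341i) = -0.005700-0.008049i  (running Σ = -0.006022-0.008123i)
  m=-2: (-0.201036-0.364875i) × (+0.164845+0.116787i) = +0.009473-0.083626i  (running Σ = +0.003451-0.091749i)
  m=-1: (+0.176097-0.298082i) × (+0.460549+0.146609i) = +0.124803-0.111464i  (running Σ = +0.128254-0.203213i)
  m=0: (-0.185423-0.000000i) × (+0.403638+0.000000i) = -0.074844-0.000000i  (running Σ = +0.053410-0.203213i)
  m=1: (-0.176097-0.298082i) × (-0.460549+0.146609i) = +0.124803+0.111464i  (running Σ = +0.178213-0.091749i)
  m=2: (-0.201036+0.364875i) × (+0.164845-0.116787i) = +0.009473+0.083626i  (running Σ = +0.187686-0.008123i)
  m=3: (+0.210780-0.006328i) × (-0.028165+0.037341i) = -0.005700+0.008049i  (running Σ = +0.181985-0.000074i)
  m=4: (-0.029396-0.046513i) × (+0.001991-0.005664i) = -0.000322+0.000074i  (running Σ = +0.181663+0.000000i)
Total Σ_m = +0.181663+0.000000i. Multiply by 1.396263: +0.253650+0.000000i. P_4(cos γ) = 0.253650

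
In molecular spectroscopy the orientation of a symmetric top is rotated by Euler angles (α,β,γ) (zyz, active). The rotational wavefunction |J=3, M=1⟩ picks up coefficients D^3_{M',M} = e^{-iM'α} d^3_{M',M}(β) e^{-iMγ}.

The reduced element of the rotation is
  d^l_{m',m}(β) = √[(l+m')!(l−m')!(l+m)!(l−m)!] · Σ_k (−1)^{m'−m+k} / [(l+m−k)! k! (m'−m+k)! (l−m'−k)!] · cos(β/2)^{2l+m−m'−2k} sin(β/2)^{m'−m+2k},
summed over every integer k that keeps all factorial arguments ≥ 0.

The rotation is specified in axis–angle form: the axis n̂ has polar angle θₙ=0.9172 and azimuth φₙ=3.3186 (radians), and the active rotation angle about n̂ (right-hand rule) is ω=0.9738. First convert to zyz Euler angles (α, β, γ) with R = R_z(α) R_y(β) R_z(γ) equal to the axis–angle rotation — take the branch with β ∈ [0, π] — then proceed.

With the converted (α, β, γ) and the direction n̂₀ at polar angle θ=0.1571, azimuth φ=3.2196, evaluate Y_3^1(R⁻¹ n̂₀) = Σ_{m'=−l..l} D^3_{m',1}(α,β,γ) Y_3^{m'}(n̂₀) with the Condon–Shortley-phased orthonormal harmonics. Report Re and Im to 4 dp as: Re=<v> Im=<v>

Re=0.1377 Im=0.3701

Axis–angle → zyz. n̂ = (sinθₙcosφₙ, sinθₙsinφₙ, cosθₙ) = (-0.781498, -0.139794, +0.608045), ω = 0.9738.
R = I cosω + sinω [n̂]ₓ + (1−cosω) n̂n̂ᵀ gives
  R = [+0.829566, -0.455037, -0.323668; +0.550704, +0.570717, +0.609103; -0.092442, -0.683537, +0.724038]
β = atan2(√(R₁₃²+R₂₃²), R₃₃) = 0.761157; α = atan2(R₂₃, R₁₃) mod 2π = 2.059236; γ = atan2(R₃₂, −R₃₁) mod 2π = 4.846813
Need the full column D^3_{m',1} for m'=−3..3 at α=2.0592, β=0.7612, γ=4.8468.
cos(β/2)=0.928450, sin(β/2)=0.371458
d^3_{-3,1}: single k=4 term ⇒ +0.063562;  D = +0.015103+0.061742i
d^3_{-2,1}: k∈[3..4] ⇒ +0.259438 -0.020764 = +0.238674;  D = +0.178117-0.158869i
d^3_{-1,1}: k∈[2..4] ⇒ +0.615182 -0.131294 +0.002627 = +0.486515;  D = -0.456346-0.168658i
d^3_{0,1}: k∈[1..3] ⇒ +0.887753 -0.426300 +0.022746 = +0.484199;  D = +0.064892+0.479831i
d^3_{1,1}: k∈[0..2] ⇒ +0.640547 -0.820243 +0.098470 = -0.081226;  D = -0.065972+0.047384i
d^3_{2,1}: k∈[0..1] ⇒ -0.810404 +0.259438 = -0.550966;  D = +0.493819+0.244350i
d^3_{3,1}: single k=0 term ⇒ +0.397098;  D = +0.011493+0.396932i
Y_3^{m'}(θ=0.1571,φ=3.2196) and Σ D·Y over m':
  (+0.0151+0.0617i)·(-0.0016+0.0004i)  (+0.1781-0.1589i)·(+0.0244-0.0038i)  (-0.4563-0.1687i)·(-0.1955+0.0153i)  (+0.0649+0.4798i)·(+0.6921+0.0000i)  (-0.0660+0.0474i)·(+0.1955+0.0153i)  (+0.4938+0.2444i)·(+0.0244+0.0038i)  (+0.0115+0.3969i)·(+0.0016+0.0004i)
Y_3^1(R⁻¹ n̂) = +0.137744+0.370145i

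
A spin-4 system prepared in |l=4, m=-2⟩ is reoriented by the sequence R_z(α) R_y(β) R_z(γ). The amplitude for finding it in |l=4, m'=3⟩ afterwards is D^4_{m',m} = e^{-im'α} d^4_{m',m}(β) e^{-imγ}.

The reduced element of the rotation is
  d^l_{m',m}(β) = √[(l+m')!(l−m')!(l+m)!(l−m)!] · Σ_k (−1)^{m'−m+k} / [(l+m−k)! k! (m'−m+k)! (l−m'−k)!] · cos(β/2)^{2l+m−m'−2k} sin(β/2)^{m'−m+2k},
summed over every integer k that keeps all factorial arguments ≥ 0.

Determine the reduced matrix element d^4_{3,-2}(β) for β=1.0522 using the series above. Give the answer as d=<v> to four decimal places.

d=-0.2057

d^4_{3,-2}(β=1.0522) via the finite sum:
With c≡cos(β/2)=0.864772 and s≡sin(β/2)=0.502165, N=[5040·1·2·720]^{1/2}=2693.993318
The bounds max(0,m−m')=0 and min(l+m,l−m')=1 give 2 terms
  k=0: (−1)^5·2693.9933/(240)·0.8648^3·0.5022^5 = -0.231804
  k=1: (−1)^6·2693.9933/(720)·0.8648^1·0.5022^7 = +0.026055
d^4_{3,-2}(1.0522) = -0.231804 +0.026055 = -0.205749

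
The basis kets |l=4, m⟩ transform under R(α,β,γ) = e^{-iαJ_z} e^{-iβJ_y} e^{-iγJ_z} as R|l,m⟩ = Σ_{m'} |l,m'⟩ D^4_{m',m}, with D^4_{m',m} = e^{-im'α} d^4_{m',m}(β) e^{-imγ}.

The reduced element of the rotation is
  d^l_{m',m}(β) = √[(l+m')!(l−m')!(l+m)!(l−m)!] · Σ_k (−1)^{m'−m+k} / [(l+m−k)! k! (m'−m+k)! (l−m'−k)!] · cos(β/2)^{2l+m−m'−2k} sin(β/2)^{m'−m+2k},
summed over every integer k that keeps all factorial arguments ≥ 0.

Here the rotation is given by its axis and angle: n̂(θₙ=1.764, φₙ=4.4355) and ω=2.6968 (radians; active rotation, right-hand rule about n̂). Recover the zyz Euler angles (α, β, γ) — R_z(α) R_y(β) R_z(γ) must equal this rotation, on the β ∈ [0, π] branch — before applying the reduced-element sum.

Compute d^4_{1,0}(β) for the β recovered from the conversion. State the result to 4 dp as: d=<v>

d=0.4775

Axis–angle → zyz. n̂ = (sinθₙcosφₙ, sinθₙsinφₙ, cosθₙ) = (-0.268278, -0.944013, -0.192004), ω = 2.6968.
R = I cosω + sinω [n̂]ₓ + (1−cosω) n̂n̂ᵀ gives
  R = [-0.765756, +0.564488, -0.308172; +0.399261, +0.792913, +0.460305; +0.504190, +0.229440, -0.832556]
β = atan2(√(R₁₃²+R₂₃²), R₃₃) = 2.554502; α = atan2(R₂₃, R₁₃) mod 2π = 2.160755; γ = atan2(R₃₂, −R₃₁) mod 2π = 2.714533
d^4_{1,0}(β=2.5545) via the finite sum:
With c≡cos(β/2)=0.289348 and s≡sin(β/2)=0.957224, N=[120·6·24·24]^{1/2}=643.987578
k: max(0,(0)−(1))=0 … min(4+(0),4−(1))=3
  k=0: (−1)^1·643.9876/(144)·0.2893^7·0.9572^1 = -0.000727
  k=1: (−1)^2·643.9876/(24)·0.2893^5·0.9572^3 = +0.047732
  k=2: (−1)^3·643.9876/(24)·0.2893^3·0.9572^5 = -0.522389
  k=3: (−1)^4·643.9876/(144)·0.2893^1·0.9572^7 = +0.952863
d^4_{1,0}(2.5545) = -0.000727 +0.047732 -0.522389 +0.952863 = +0.477478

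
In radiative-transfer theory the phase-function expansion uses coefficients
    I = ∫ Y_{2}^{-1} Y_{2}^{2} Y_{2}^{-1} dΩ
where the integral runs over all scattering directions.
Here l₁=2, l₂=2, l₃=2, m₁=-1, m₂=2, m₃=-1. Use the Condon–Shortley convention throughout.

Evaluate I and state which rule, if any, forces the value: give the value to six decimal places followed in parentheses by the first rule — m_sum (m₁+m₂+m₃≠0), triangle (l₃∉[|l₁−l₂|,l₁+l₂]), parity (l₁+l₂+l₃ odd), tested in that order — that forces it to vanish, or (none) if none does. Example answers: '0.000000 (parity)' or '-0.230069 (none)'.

0.220728 (none)

Checks pass: Σm=0; 6 even; l₃=2∈[0,4].
(2·2+1)(2·2+1)(2·2+1) = 125
Δ: 2! 2! 2! / 7! → 1/630
sum: t=0:+1/8 t=1:−1/1 t=2:+1/8 = -3/4
3j²(2 2 2; 0 0 0) = Δ·Π!·Σ² = 2/35  (sign -1)
sum: t=2:+1/4 = 1/4
3j²(2 2 2; -1 2 -1) = Δ·Π!·Σ² = 3/35  (sign -1)
combine: 4πI² = 125·2/35·3/35 = 30/49
take √, sign +1: I = 0.22072812
No selection rule forces the value: the integral is nonzero (none).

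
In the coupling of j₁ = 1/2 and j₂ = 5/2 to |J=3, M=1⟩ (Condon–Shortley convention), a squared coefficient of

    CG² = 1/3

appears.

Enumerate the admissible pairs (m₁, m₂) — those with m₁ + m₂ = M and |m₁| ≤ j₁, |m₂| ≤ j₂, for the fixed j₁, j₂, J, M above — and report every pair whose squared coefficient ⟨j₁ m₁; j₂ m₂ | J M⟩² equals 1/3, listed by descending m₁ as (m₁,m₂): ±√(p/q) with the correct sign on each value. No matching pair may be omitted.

(-1/2,3/2): +√(1/3)

Admissible pairs with m₁+m₂ = M = 1: (-1/2,3/2), (1/2,1/2)
  (m₁,m₂)=(1/2,1/2): CG² = 2/3, CG = +√(2/3)
  (m₁,m₂)=(-1/2,3/2): CG² = 1/3, CG = +√(1/3)   ← matches the target
Pairs with CG² = 1/3: (-1/2,3/2): +√(1/3)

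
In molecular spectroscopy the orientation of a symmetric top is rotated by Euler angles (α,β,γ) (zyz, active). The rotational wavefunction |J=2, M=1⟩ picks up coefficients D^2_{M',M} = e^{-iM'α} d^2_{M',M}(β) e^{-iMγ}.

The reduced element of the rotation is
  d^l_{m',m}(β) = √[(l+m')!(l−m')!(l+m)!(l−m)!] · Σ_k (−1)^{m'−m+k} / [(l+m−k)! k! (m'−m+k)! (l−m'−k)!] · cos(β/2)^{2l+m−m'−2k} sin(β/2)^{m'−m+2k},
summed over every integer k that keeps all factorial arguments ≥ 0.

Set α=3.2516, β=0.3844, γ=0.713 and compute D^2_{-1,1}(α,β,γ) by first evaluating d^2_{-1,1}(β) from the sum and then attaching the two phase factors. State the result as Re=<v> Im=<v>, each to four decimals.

First d^2_{-1,1}(β=0.3844), then the phase factors e^{-i(-1)α} and e^{-i(1)γ}:
Half-angle: c=0.981586, s=0.191019. N=√(1·6·6·1)=6.000000
k: max(0,(1)−(-1))=2 … min(2+(1),2−(-1))=3
  k=2: (−1)^0·6.0000/(2)·0.9816^2·0.1910^2 = +0.105470
  k=3: (−1)^1·6.0000/(6)·0.9816^0·0.1910^4 = -0.001331
d^2_{-1,1}(0.3844) = +0.105470 -0.001331 = +0.104139
Attach z-rotation phases: D = e^{-i(-1)(3.2516)}·(+0.104139)·e^{-i(1)(0.7130)} = -0.085773+0.059058i

Re=-0.0858 Im=0.0591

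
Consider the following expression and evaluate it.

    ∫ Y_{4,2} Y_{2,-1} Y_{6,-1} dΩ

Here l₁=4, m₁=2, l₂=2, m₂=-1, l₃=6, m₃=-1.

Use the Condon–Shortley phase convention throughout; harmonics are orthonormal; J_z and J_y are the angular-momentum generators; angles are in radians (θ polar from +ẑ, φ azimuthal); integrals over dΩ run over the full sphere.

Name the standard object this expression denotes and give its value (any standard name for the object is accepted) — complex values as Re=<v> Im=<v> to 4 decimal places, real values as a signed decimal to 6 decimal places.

This is a Gaunt coefficient — the integral of a triple product of spherical harmonics over the sphere.
m-sum 0 ✓  L=12 even ✓  2≤6≤6 ✓
Π(2lᵢ+1) = 9×5×13 = 585
triangle coeff Δ(4,2,6) = 1/6435
Σ_t [0,0]: t=0:+1/2304 = 1/2304
(3j)²=5/143 [(4 2 6; 0 0 0)], sign=+1
Σ_t [0,0]: t=0:+1/8640 = 1/8640
(3j)²=14/1287 [(4 2 6; 2 -1 -1)], sign=-1
⇒ 4πI² = 350/1573
I = (-1)√(350/1573/(4π)) = -0.13306527

Gaunt coefficient, -0.133065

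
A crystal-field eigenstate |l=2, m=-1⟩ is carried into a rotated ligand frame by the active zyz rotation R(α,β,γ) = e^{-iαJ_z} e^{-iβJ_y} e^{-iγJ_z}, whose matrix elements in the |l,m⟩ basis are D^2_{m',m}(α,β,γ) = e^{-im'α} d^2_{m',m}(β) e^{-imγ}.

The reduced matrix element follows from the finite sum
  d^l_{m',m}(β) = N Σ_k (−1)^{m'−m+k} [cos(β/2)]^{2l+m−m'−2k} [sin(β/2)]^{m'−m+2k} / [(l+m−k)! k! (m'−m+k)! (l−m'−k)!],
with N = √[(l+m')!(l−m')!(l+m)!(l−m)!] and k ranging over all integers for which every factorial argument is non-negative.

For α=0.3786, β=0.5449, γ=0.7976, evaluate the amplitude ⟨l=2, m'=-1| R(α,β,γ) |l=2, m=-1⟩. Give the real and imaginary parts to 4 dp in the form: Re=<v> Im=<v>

Re=0.2533 Im=0.6083

Split into d^2_{-1,-1}(β=0.5449) × two z-phases.
With c≡cos(β/2)=0.963115 and s≡sin(β/2)=0.269092, N=[1·6·1·6]^{1/2}=6.000000
The bounds max(0,m−m')=0 and min(l+m,l−m')=1 give 2 terms
  k=0: (−1)^0·6.0000/(6)·0.9631^4·0.2691^0 = +0.860422
  k=1: (−1)^1·6.0000/(2)·0.9631^2·0.2691^2 = -0.201501
d^2_{-1,-1}(0.5449) = +0.860422 -0.201501 = +0.658921
Attach z-rotation phases: D = e^{-i(-1)(0.3786)}·(+0.658921)·e^{-i(-1)(0.7976)} = +0.253313+0.608284i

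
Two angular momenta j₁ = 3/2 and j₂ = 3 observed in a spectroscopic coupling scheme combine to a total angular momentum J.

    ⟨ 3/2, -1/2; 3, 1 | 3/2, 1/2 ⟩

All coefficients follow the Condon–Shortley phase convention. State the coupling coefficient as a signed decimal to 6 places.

+√(12/35) ≈ +0.585540

√[4·3!0!3!/7! · 1!2!4!2!2!1!] = √(192/35)
  +(−1)^2/∏(2,1,0,2,0,1)! = 1/4  (running 1/4)
⟨..|..⟩ = √(192/35)·(1/4) = +0.585540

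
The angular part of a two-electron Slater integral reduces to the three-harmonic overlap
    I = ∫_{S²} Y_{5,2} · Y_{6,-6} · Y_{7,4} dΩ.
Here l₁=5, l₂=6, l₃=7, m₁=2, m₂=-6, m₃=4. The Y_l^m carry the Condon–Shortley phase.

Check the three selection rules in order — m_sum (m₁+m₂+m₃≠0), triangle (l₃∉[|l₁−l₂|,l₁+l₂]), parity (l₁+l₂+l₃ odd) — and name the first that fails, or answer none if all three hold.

m₁+m₂+m₃ = 2 − 6 + 4 = 0  ✓
triangle: |5−6|=1 ≤ l₃=7 ≤ 5+6=11  ✓
parity: l₁+l₂+l₃ = 18 is even  ✓

none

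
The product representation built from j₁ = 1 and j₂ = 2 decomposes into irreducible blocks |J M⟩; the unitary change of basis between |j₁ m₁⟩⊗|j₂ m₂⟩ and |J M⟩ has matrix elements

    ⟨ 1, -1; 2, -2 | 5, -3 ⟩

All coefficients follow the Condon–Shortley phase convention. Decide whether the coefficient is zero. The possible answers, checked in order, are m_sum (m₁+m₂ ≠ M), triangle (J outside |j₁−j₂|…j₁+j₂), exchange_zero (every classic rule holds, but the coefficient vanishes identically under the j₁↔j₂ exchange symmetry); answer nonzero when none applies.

m-sum: m₁+m₂ = -1+(-2) = -3, M = -3  ✓
triangle: need |j₁−j₂| ≤ J ≤ j₁+j₂, i.e. J ∈ [1, 3]; J = 5 is outside ✗ ⇒ coefficient is 0

triangle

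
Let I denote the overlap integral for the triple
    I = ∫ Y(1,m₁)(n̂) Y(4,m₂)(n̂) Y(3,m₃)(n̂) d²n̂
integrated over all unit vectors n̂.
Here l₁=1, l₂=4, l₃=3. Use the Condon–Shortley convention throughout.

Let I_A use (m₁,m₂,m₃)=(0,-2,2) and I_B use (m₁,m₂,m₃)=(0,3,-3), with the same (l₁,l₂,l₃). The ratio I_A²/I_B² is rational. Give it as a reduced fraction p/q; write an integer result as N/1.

12/7

l's match ⇒ only the (l;m) 3-j factors differ between A and B.
A: triangle coeff Δ(1,4,3) = 1/252; Σ_t [1,1]: t=1:−1/120 = -1/120; (3j)²=1/21 [(1 4 3; 0 -2 2)], sign=+1
B: triangle coeff Δ(1,4,3) = 1/252; Σ_t [1,1]: t=1:−1/720 = -1/720; (3j)²=1/36 [(1 4 3; 0 3 -3)], sign=-1
I_A²/I_B² = (1/21)/(1/36) = 12/7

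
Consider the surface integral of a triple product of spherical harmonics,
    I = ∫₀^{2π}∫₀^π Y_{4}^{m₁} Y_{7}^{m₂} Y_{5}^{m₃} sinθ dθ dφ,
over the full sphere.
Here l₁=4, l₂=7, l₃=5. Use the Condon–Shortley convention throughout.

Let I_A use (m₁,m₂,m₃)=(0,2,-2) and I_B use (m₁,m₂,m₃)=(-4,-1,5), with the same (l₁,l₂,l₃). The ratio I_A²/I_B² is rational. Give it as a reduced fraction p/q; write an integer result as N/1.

32/7

l's match ⇒ only the (l;m) 3-j factors differ between A and B.
A: triangle coeff Δ(4,7,5) = 1/6126120; Σ_t [2,4]: t=2:+1/483840 t=3:−1/51840 t=4:+1/69120 = -1/362880; (3j)²=16/17017 [(4 7 5; 0 2 -2)], sign=+1
B: triangle coeff Δ(4,7,5) = 1/6126120; Σ_t [6,6]: t=6:+1/58060800 = 1/58060800; (3j)²=1/4862 [(4 7 5; -4 -1 5)], sign=+1
I_A²/I_B² = (16/17017)/(1/4862) = 32/7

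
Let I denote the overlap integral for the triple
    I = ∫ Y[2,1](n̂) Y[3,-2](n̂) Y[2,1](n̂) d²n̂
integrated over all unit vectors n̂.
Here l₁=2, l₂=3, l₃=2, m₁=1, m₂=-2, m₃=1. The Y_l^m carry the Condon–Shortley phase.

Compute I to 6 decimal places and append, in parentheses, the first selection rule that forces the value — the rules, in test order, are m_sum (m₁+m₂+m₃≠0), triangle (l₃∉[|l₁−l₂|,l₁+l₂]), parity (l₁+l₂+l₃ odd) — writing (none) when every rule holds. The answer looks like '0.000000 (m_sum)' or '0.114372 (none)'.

l₁+l₂+l₃=7 is odd: 3j(l;000)=0 ⇒ I=0

0.000000 (parity)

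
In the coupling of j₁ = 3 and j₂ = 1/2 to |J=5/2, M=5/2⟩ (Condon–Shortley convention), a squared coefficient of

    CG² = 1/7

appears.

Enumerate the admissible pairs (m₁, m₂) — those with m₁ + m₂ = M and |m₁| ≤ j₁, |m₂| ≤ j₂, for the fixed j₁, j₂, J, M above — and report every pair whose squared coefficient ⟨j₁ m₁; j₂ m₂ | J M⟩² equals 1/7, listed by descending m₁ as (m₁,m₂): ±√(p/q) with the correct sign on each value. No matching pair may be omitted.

Admissible pairs with m₁+m₂ = M = 5/2: (2,1/2), (3,-1/2)
  (m₁,m₂)=(3,-1/2): CG² = 6/7, CG = +√(6/7)
  (m₁,m₂)=(2,1/2): CG² = 1/7, CG = −√(1/7)   ← matches the target
Pairs with CG² = 1/7: (2,1/2): −√(1/7)

(2,1/2): −√(1/7)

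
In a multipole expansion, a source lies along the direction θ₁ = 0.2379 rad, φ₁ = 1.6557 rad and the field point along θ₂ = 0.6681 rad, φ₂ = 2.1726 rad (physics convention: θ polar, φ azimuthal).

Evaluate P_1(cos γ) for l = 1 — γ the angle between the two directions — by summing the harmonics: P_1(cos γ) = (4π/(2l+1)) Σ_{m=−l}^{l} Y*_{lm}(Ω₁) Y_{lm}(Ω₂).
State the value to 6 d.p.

Summing Y*_{l m}(θ₁,φ₁)·Y_{l m}(θ₂,φ₂) over m ∈ [−1, 1]; prefactor 4π/(2·1+1) = 4.188790:
  m=-1: (-0.006905+0.081127i) × (-0.121170-0.176430i) = +0.015150-0.008612i  (running Σ = +0.015150-0.008612i)
  m=0: (+0.474841-0.000000i) × (+0.383553+0.000000i) = +0.182127+0.000000i  (running Σ = +0.197277-0.008612i)
  m=1: (+0.006905+0.081127i) × (+0.121170-0.176430i) = +0.015150+0.008612i  (running Σ = +0.212426+0.000000i)
Accumulated sum +0.212426+0.000000i; after 4π/(2l+1) scaling, +0.889809+0.000000i ⇒ P_1 = 0.889809

0.889809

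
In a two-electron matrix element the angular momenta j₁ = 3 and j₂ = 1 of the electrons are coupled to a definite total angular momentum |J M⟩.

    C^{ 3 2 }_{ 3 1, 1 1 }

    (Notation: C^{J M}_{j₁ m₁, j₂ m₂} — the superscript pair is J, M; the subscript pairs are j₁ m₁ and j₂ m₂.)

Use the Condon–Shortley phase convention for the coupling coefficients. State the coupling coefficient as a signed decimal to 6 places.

j₁+j₂−J=1  J+j₁−j₂=5  J−j₁+j₂=1  j₁+j₂+J+1=8
(j₁±m₁, j₂±m₂, J±M) = (4,2,2,0,5,1)
P² = 240
sum k=1..1:
  [1] −1/24 = -1/24
S = -1/24
C² = P²·S² = 5/12 ; C = -0.645497

−√(5/12) ≈ -0.645497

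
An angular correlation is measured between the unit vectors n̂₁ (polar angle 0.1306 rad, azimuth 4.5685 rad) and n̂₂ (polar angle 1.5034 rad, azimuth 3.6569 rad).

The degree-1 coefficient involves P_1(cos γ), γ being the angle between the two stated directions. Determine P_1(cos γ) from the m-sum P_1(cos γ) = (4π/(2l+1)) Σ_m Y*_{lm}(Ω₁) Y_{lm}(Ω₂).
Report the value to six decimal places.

Term-by-term m-sum for l=1 (normalisation 4π/3 = 4.188790):
  m=-1: Y*=-0.00645 - 0.04453j  Y=-0.29995 + 0.16987j  product 0.00950 + 0.01226j
  m=+0: Y*=0.48444 + 0.00000j  Y=0.03291 + 0.00000j  product 0.01594 + 0.00000j
  m=+1: Y*=0.00645 - 0.04453j  Y=0.29995 + 0.16987j  product 0.00950 - 0.01226j
Accumulated sum 0.03494 + 0.00000j; after 4π/(2l+1) scaling, 0.14635 + 0.00000j ⇒ P_1 = 0.146354

0.146354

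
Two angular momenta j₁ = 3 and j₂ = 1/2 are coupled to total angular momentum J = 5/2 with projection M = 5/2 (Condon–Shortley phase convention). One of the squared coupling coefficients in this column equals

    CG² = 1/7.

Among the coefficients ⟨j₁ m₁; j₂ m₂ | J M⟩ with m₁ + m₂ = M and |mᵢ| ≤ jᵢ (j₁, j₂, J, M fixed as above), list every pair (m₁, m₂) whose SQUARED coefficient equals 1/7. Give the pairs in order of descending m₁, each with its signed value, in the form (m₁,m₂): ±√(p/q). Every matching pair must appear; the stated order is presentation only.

Admissible pairs with m₁+m₂ = M = 5/2: (2,1/2), (3,-1/2)
  (m₁,m₂)=(3,-1/2): CG² = 6/7, CG = +√(6/7)
  (m₁,m₂)=(2,1/2): CG² = 1/7, CG = −√(1/7)   ← matches the target
Pairs with CG² = 1/7: (2,1/2): −√(1/7)

(2,1/2): −√(1/7)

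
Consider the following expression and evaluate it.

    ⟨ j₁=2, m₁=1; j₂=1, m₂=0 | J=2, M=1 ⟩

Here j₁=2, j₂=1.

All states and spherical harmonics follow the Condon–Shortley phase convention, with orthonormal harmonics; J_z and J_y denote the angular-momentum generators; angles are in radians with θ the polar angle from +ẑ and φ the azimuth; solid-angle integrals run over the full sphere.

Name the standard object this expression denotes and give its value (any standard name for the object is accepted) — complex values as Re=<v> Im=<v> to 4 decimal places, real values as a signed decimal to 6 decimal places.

Clebsch–Gordan coefficient, +√(1/6) ≈ +0.408248

This is a Clebsch–Gordan (vector-coupling) coefficient.
√[5·1!3!1!/6! · 3!1!1!1!3!1!] = √(3/2)
  +(−1)^0/∏(0,1,1,1,2,0)! = 1/2  (running 1/2)
  +(−1)^1/∏(1,0,0,0,3,1)! = -1/6  (running 1/3)
⟨..|..⟩ = √(3/2)·(1/3) = +0.408248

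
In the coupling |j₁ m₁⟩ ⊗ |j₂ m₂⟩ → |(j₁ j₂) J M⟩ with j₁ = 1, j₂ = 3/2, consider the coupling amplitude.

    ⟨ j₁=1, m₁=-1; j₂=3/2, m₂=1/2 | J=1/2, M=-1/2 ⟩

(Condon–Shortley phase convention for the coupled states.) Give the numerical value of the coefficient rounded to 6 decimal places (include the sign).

+0.408248  (= +√(1/6))

j₁+j₂−J=2  J+j₁−j₂=0  J−j₁+j₂=1  j₁+j₂+J+1=4
(j₁±m₁, j₂±m₂, J±M) = (0,2,2,1,0,1)
P² = 2/3
sum k=2..2:
  [2] +1/2 = 1/2
S = 1/2
C² = P²·S² = 1/6 ; C = +0.408248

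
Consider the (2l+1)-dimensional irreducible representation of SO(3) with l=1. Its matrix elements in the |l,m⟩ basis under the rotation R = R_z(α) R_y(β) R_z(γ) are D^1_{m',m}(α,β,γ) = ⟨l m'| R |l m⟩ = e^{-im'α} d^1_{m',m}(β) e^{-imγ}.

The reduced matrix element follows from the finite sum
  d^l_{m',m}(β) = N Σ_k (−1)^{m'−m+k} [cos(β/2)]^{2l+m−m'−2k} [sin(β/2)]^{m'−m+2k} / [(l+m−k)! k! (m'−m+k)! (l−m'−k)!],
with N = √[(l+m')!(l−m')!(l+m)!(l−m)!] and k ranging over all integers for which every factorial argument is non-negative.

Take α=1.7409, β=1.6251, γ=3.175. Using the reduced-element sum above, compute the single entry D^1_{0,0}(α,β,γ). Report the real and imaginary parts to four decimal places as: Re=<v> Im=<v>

Split into d^1_{0,0}(β=1.6251) × two z-phases.
Half-angle: c=0.687649, s=0.726043. N=√(1·1·1·1)=1.000000
The bounds max(0,m−m')=0 and min(l+m,l−m')=1 give 2 terms
  k=0: (−1)^0·1.0000/(1)·0.6876^2·0.7260^0 = +0.472862
  k=1: (−1)^1·1.0000/(1)·0.6876^0·0.7260^2 = -0.527138
d^1_{0,0}(1.6251) = +0.472862 -0.527138 = -0.054277
Attach z-rotation phases: D = e^{-i(0)(1.7409)}·(-0.054277)·e^{-i(0)(3.1750)} = -0.054277+0.000000i

Re=-0.0543 Im=0.0000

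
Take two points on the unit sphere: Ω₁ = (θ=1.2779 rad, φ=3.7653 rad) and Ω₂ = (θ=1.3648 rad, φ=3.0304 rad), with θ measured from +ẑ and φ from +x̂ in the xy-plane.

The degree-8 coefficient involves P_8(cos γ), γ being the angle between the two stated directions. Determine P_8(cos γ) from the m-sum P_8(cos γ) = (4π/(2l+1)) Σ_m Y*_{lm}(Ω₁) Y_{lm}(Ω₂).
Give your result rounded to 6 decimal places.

0.182721

Expand P_8 via completeness: Σ_{m} conj(Y_{8,m}) at Ω₁ times Y_{8,m} at Ω₂ —
  term(m=-8) = (0.145357, -0.062140)   from Y*(Ω₁)=(0.099605, -0.349982), Y(Ω₂)=(0.273594, 0.337462)
  term(m=-7) = (0.066721, -0.144751)   from Y*(Ω₁)=(0.149042, 0.412863), Y(Ω₂)=(-0.258568, -0.254948)
  term(m=-6) = (0.002672, 0.008546)   from Y*(Ω₁)=(-0.059897, -0.041035), Y(Ω₂)=(-0.096879, -0.076305)
  term(m=-5) = (-0.100925, -0.059528)   from Y*(Ω₁)=(-0.330342, 0.007618), Y(Ω₂)=(0.301201, 0.187148)
  term(m=-4) = (0.001609, -0.000330)   from Y*(Ω₁)=(0.162352, -0.122593), Y(Ω₂)=(0.007288, 0.003474)
  term(m=-3) = (-0.048010, 0.065310)   from Y*(Ω₁)=(0.072257, -0.233318), Y(Ω₂)=(-0.313570, -0.108661)
  term(m=-2) = (0.001090, 0.010753)   from Y*(Ω₁)=(0.078926, 0.235497), Y(Ω₂)=(0.042446, 0.009598)
  term(m=-1) = (0.047490, 0.042920)   from Y*(Ω₁)=(0.163447, 0.117604), Y(Ω₂)=(0.315932, 0.035275)
  term(m=+0) = (0.015181, 0.000000)   from Y*(Ω₁)=(-0.259210, -0.000000), Y(Ω₂)=(-0.058566, 0.000000)
  term(m=+1) = (0.047490, -0.042920)   from Y*(Ω₁)=(-0.163447, 0.117604), Y(Ω₂)=(-0.315932, 0.035275)
  term(m=+2) = (0.001090, -0.010753)   from Y*(Ω₁)=(0.078926, -0.235497), Y(Ω₂)=(0.042446, -0.009598)
  term(m=+3) = (-0.048010, -0.065310)   from Y*(Ω₁)=(-0.072257, -0.233318), Y(Ω₂)=(0.313570, -0.108661)
  term(m=+4) = (0.001609, 0.000330)   from Y*(Ω₁)=(0.162352, 0.122593), Y(Ω₂)=(0.007288, -0.003474)
  term(m=+5) = (-0.100925, 0.059528)   from Y*(Ω₁)=(0.330342, 0.007618), Y(Ω₂)=(-0.301201, 0.187148)
  term(m=+6) = (0.002672, -0.008546)   from Y*(Ω₁)=(-0.059897, 0.041035), Y(Ω₂)=(-0.096879, 0.076305)
  term(m=+7) = (0.066721, 0.144751)   from Y*(Ω₁)=(-0.149042, 0.412863), Y(Ω₂)=(0.258568, -0.254948)
  term(m=+8) = (0.145357, 0.062140)   from Y*(Ω₁)=(0.099605, 0.349982), Y(Ω₂)=(0.273594, -0.337462)
Accumulated sum (0.247188, 0.000000); after 4π/(2l+1) scaling, (0.182721, 0.000000) ⇒ P_8 = 0.182721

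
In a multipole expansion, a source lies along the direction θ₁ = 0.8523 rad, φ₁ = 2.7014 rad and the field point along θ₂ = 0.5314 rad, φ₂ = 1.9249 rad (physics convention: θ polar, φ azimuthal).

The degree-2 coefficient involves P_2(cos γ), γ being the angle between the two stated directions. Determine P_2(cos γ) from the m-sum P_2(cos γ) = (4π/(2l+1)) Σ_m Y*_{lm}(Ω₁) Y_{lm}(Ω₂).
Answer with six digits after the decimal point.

Summing Y*_{l m}(θ₁,φ₁)·Y_{l m}(θ₂,φ₂) over m ∈ [−2, 2]; prefactor 4π/(2·2+1) = 2.513274:
  term(m=-2) = (0.000386, 0.021709)   from Y*(Ω₁)=(0.139409, -0.168770), Y(Ω₂)=(-0.075338, 0.064520)
  term(m=-1) = (0.092168, 0.090542)   from Y*(Ω₁)=(-0.346327, 0.163126), Y(Ω₂)=(-0.117027, -0.316557)
  term(m=+0) = (0.036681, 0.000000)   from Y*(Ω₁)=(0.094584, -0.000000), Y(Ω₂)=(0.387819, 0.000000)
  term(m=+1) = (0.092168, -0.090542)   from Y*(Ω₁)=(0.346327, 0.163126), Y(Ω₂)=(0.117027, -0.316557)
  term(m=+2) = (0.000386, -0.021709)   from Y*(Ω₁)=(0.139409, 0.168770), Y(Ω₂)=(-0.075338, -0.064520)
Σ over m = (0.221790, -0.000000); ×(4π/5) → (0.557419, -0.000000). Real part: 0.557419

0.557419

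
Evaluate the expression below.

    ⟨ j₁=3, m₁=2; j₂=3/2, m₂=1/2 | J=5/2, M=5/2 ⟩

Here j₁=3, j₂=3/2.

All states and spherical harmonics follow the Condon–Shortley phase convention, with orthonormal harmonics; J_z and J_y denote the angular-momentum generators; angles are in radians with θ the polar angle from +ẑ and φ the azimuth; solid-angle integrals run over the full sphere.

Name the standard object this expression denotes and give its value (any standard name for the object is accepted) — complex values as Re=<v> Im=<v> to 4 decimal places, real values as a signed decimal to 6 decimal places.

This is a Clebsch–Gordan (vector-coupling) coefficient.
j₁+j₂−J=2  J+j₁−j₂=4  J−j₁+j₂=1  j₁+j₂+J+1=8
(j₁±m₁, j₂±m₂, J±M) = (5,1,2,1,5,0)
P² = 1440/7
sum k=1..1:
  [1] −1/24 = -1/24
S = -1/24
C² = P²·S² = 5/14 ; C = -0.597614

Clebsch–Gordan coefficient, −√(5/14) ≈ -0.597614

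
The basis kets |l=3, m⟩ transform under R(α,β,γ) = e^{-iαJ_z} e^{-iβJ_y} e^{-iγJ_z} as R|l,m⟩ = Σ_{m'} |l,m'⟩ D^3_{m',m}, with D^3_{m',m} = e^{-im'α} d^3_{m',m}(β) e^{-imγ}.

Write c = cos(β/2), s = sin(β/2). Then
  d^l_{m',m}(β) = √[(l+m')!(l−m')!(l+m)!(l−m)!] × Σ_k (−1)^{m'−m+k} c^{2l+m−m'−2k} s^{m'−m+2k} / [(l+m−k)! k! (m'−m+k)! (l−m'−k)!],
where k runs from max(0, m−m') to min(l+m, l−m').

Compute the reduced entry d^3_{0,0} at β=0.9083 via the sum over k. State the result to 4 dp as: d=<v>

d^3_{0,0}(β=0.9083) via the finite sum:
With c≡cos(β/2)=0.898634 and s≡sin(β/2)=0.438699, N=[6·6·6·6]^{1/2}=36.000000
Admissible k: 0..3 (factorial args all ≥0)
  k=0: (−1)^0·36.0000/(36)·0.8986^6·0.4387^0 = +0.526621
  k=1: (−1)^1·36.0000/(4)·0.8986^4·0.4387^2 = -1.129554
  k=2: (−1)^2·36.0000/(4)·0.8986^2·0.4387^4 = +0.269199
  k=3: (−1)^3·36.0000/(36)·0.8986^0·0.4387^6 = -0.007128
d^3_{0,0}(0.9083) = +0.526621 -1.129554 +0.269199 -0.007128 = -0.340863

d=-0.3409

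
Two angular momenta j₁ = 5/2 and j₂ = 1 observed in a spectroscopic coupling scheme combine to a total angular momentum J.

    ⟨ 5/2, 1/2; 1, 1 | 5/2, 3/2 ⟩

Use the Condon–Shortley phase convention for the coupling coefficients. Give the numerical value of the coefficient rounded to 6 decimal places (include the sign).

−√(16/35) = -0.676123

j₁+j₂−J=1  J+j₁−j₂=4  J−j₁+j₂=1  j₁+j₂+J+1=7
(j₁±m₁, j₂±m₂, J±M) = (3,2,2,0,4,1)
P² = 576/35
sum k=1..1:
  [1] −1/6 = -1/6
S = -1/6
C² = P²·S² = 16/35 ; C = -0.676123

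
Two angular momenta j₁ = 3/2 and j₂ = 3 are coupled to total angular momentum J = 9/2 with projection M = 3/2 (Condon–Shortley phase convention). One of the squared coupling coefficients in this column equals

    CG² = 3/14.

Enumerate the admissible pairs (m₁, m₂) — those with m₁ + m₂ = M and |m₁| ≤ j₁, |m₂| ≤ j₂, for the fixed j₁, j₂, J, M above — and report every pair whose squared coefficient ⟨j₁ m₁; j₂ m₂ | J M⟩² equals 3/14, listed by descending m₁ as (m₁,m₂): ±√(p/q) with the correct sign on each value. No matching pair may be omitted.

(-1/2,2): +√(3/14)

Admissible pairs with m₁+m₂ = M = 3/2: (-3/2,3), (-1/2,2), (1/2,1), (3/2,0)
  (m₁,m₂)=(3/2,0): CG² = 5/21, CG = +√(5/21)
  (m₁,m₂)=(1/2,1): CG² = 15/28, CG = +√(15/28)
  (m₁,m₂)=(-1/2,2): CG² = 3/14, CG = +√(3/14)   ← matches the target
  (m₁,m₂)=(-3/2,3): CG² = 1/84, CG = +√(1/84)
Pairs with CG² = 3/14: (-1/2,2): +√(3/14)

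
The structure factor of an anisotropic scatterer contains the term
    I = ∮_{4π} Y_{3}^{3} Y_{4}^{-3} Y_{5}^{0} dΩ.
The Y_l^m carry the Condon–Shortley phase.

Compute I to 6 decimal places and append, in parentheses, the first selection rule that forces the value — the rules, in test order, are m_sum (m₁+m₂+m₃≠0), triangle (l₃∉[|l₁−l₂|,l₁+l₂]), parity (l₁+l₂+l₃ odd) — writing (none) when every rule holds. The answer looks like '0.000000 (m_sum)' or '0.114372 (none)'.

-0.098140 (none)

Checks pass: Σm=0; 12 even; l₃=5∈[1,7].
(2·3+1)(2·4+1)(2·5+1) = 693
Δ: 2! 4! 6! / 13! → 1/180180
sum: t=0:+1/576 t=1:−1/144 t=2:+1/576 = -1/288
3j²(3 4 5; 0 0 0) = Δ·Π!·Σ² = 20/1001  (sign +1)
sum: t=0:+1/5760 = 1/5760
3j²(3 4 5; 3 -3 0) = Δ·Π!·Σ² = 5/572  (sign -1)
combine: 4πI² = 693·20/1001·5/572 = 225/1859
take √, sign -1: I = -0.09814013
No selection rule forces the value: the integral is nonzero (none).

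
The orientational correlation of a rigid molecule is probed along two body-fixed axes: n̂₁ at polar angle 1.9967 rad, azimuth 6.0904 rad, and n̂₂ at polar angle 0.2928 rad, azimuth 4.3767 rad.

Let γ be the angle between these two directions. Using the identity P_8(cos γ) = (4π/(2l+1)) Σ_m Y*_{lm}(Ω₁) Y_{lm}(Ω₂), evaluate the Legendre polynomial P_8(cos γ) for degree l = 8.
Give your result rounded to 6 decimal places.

-0.225377

Expand P_8 via completeness: Σ_{m} conj(Y_{8,m}) at Ω₁ times Y_{8,m} at Ω₂ —
  [-8]  conj(Y_{8,-8})(Ω₁) = +0.006951-0.243705i ; Y_{8,-8}(Ω₂) = -0.000022+0.000011i ; Δ = +0.000003+0.000006i
  [-7]  conj(Y_{8,-7})(Ω₁) = -0.097112+0.431639i ; Y_{8,-7}(Ω₂) = +0.000234+0.000231i ; Δ = -0.000123+0.000079i
  [-6]  conj(Y_{8,-6})(Ω₁) = +0.134785-0.306681i ; Y_{8,-6}(Ω₂) = +0.001190-0.002507i ; Δ = -0.000608-0.000703i
  [-5]  conj(Y_{8,-5})(Ω₁) = +0.052761-0.075994i ; Y_{8,-5}(Ω₂) = -0.016670-0.001801i ; Δ = -0.001016+0.001172i
  [-4]  conj(Y_{8,-4})(Ω₁) = -0.257636+0.250393i ; Y_{8,-4}(Ω₂) = +0.016872+0.072701i ; Δ = -0.022551-0.014506i
  [-3]  conj(Y_{8,-3})(Ω₁) = +0.068839-0.044939i ; Y_{8,-3}(Ω₂) = +0.202930-0.128284i ; Δ = +0.008204-0.017951i
  [-2]  conj(Y_{8,-2})(Ω₁) = +0.291876-0.118469i ; Y_{8,-2}(Ω₂) = -0.404793-0.321608i ; Δ = -0.156250-0.045914i
  [-1]  conj(Y_{8,-1})(Ω₁) = -0.145404+0.028384i ; Y_{8,-1}(Ω₂) = -0.193300+0.554038i ; Δ = +0.012381-0.086046i
  [+0]  conj(Y_{8,0})(Ω₁) = -0.294755-0.000000i ; Y_{8,0}(Ω₂) = -0.050983+0.000000i ; Δ = +0.015027+0.000000i
  [+1]  conj(Y_{8,1})(Ω₁) = +0.145404+0.028384i ; Y_{8,1}(Ω₂) = +0.193300+0.554038i ; Δ = +0.012381+0.086046i
  [+2]  conj(Y_{8,2})(Ω₁) = +0.291876+0.118469i ; Y_{8,2}(Ω₂) = -0.404793+0.321608i ; Δ = -0.156250+0.045914i
  [+3]  conj(Y_{8,3})(Ω₁) = -0.068839-0.044939i ; Y_{8,3}(Ω₂) = -0.202930-0.128284i ; Δ = +0.008204+0.017951i
  [+4]  conj(Y_{8,4})(Ω₁) = -0.257636-0.250393i ; Y_{8,4}(Ω₂) = +0.016872-0.072701i ; Δ = -0.022551+0.014506i
  [+5]  conj(Y_{8,5})(Ω₁) = -0.052761-0.075994i ; Y_{8,5}(Ω₂) = +0.016670-0.001801i ; Δ = -0.001016-0.001172i
  [+6]  conj(Y_{8,6})(Ω₁) = +0.134785+0.306681i ; Y_{8,6}(Ω₂) = +0.001190+0.002507i ; Δ = -0.000608+0.000703i
  [+7]  conj(Y_{8,7})(Ω₁) = +0.097112+0.431639i ; Y_{8,7}(Ω₂) = -0.000234+0.000231i ; Δ = -0.000123-0.000079i
  [+8]  conj(Y_{8,8})(Ω₁) = +0.006951+0.243705i ; Y_{8,8}(Ω₂) = -0.000022-0.000011i ; Δ = +0.000003-0.000006i
Total Σ_m = -0.304893-0.000000i. Multiply by 0.739198: -0.225377-0.000000i. P_8(cos γ) = -0.225377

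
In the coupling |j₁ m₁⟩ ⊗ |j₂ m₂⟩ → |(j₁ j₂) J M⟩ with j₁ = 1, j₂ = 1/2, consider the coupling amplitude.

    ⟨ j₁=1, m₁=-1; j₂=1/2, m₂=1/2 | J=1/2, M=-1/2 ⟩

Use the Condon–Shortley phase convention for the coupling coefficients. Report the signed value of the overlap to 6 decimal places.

-0.816497  (= −√(2/3))

triangle: 1!×1!×0!/3! = 1/6
(j±m)!: 0!×2!×1!×0!×0!×1! = 2
prefactor² = (2J+1)×Δ×N² = 2/3
  k=1: −1/(1!×0!×1!×0!×0!×0!) = -1
Σ = -1  ⇒  CG² = 2/3×(-1)² = 2/3
CG = −√(2/3) = -0.816497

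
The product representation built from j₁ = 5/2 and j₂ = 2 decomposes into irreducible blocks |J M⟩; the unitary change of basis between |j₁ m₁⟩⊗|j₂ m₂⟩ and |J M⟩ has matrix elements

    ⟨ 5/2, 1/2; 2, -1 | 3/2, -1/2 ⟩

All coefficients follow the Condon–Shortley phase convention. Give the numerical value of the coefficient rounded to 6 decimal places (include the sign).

-0.487950  (= −√(5/21))

√[4·3!2!1!/7! · 3!2!1!3!1!2!] = √(48/35)
  +(−1)^0/∏(0,3,2,1,0,0)! = 1/12  (running 1/12)
  +(−1)^1/∏(1,2,1,0,1,1)! = -1/2  (running -5/12)
⟨..|..⟩ = √(48/35)·(-5/12) = -0.487950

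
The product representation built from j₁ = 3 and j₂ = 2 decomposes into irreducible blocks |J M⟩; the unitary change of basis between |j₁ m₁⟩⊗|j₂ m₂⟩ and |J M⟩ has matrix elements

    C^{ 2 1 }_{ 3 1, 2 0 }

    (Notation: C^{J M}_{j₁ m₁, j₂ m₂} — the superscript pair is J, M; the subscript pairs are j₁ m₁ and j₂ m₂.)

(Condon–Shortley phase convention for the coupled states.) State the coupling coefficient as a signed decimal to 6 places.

j₁+j₂−J=3  J+j₁−j₂=3  J−j₁+j₂=1  j₁+j₂+J+1=8
(j₁±m₁, j₂±m₂, J±M) = (4,2,2,2,3,1)
P² = 36/7
sum k=1..2:
  [1] −1/4 = -1/4
  [2] +1/12 = 1/12
S = -1/6
C² = P²·S² = 1/7 ; C = -0.377964

−√(1/7) ≈ -0.377964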